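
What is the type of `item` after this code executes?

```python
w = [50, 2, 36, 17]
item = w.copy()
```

list.copy() returns list

list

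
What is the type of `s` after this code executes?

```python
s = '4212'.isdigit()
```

str.isdigit() returns bool

bool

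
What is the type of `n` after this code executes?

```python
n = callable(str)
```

callable() returns bool

bool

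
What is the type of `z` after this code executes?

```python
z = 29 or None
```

'or' returns first truthy value (29, int)

int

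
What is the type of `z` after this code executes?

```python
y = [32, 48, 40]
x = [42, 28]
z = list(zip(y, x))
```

list(zip(...)) returns a list of tuples

list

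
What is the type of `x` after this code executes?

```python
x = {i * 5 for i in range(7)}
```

A set comprehension {expr for x in iterable} produces a set

set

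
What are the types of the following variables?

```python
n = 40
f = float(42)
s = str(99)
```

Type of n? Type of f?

n is int; f is float

int, float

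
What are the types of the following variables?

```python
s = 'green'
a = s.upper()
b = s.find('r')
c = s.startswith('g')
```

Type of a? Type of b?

str.upper() returns str; str.find() returns int

str, int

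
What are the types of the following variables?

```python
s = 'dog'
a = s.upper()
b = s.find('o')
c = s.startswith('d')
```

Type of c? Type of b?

str.startswith() returns bool; str.find() returns int

bool, int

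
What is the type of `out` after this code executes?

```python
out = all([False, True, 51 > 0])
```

all() returns bool

bool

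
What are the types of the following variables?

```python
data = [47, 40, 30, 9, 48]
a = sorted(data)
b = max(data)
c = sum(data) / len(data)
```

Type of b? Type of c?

max of ints returns int; int / int returns float

int, float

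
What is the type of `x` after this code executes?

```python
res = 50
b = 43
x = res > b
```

Comparison operators return bool

bool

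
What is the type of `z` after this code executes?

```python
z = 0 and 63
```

'and' returns the first falsy value (0, which is int)

int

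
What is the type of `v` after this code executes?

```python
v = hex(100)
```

hex() returns str representation

str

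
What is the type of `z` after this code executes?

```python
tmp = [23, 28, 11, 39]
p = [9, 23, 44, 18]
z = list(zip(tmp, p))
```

list(zip(...)) returns a list of tuples

list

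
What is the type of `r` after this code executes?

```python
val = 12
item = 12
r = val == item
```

Equality comparison returns bool

bool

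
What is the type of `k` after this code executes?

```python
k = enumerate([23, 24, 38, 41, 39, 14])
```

enumerate() returns an enumerate iterator object

enumerate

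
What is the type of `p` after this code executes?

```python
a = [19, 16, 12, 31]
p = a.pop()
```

list.pop() returns the popped element (int here)

int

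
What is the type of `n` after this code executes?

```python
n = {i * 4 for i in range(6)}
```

A set comprehension {expr for x in iterable} produces a set

set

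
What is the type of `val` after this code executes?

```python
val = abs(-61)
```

abs() of int returns int

int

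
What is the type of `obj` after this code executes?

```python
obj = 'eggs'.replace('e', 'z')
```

str.replace() returns str

str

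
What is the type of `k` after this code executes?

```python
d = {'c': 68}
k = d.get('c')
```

dict.get() returns the value (int) when key is found

int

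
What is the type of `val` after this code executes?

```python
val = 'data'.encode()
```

str.encode() returns bytes

bytes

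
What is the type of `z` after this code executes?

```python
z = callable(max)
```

callable() returns bool

bool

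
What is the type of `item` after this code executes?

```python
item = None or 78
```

'or' with None returns the other value (78, int)

int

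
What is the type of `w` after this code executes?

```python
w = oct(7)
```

oct() returns str representation

str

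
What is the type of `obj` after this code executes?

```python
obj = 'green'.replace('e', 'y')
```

str.replace() returns str

str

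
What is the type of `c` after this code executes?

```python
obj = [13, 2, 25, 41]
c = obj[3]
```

Indexing a list of ints returns int (obj[3] = 41)

int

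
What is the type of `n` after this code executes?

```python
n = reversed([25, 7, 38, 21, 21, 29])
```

reversed() on a list returns a list_reverseiterator

list_reverseiterator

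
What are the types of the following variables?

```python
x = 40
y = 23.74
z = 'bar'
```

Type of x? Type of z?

x is int; z is str

int, str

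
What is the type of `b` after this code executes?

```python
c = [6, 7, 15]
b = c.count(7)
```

list.count() returns int

int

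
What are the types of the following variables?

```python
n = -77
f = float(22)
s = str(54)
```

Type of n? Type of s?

n is int; s is str

int, str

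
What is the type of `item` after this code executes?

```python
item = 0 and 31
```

'and' returns the first falsy value (0, which is int)

int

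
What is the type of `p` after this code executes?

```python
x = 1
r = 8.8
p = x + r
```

int + float returns float (1 + 8.8 = 9.8)

float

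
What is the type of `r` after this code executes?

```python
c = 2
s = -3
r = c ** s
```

int ** negative int returns float

float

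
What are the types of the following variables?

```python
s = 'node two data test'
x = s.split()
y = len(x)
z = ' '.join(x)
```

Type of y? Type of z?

len() returns int; str.join() returns str

int, str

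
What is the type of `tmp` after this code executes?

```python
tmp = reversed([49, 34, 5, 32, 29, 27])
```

reversed() on a list returns a list_reverseiterator

list_reverseiterator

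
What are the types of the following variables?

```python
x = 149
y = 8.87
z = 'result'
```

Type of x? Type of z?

x is int; z is str

int, str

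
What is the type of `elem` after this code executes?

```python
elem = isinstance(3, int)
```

isinstance() returns bool

bool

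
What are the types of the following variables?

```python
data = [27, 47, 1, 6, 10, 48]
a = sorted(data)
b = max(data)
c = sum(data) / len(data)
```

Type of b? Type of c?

max of ints returns int; int / int returns float

int, float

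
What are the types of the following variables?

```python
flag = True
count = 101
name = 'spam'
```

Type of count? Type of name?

count is int; name is str

int, str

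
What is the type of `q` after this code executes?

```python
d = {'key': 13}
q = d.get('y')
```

dict.get() returns None when key 'y' is not found and no default given

NoneType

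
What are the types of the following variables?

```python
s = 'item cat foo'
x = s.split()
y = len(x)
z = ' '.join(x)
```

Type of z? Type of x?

str.join() returns str; str.split() returns list

str, list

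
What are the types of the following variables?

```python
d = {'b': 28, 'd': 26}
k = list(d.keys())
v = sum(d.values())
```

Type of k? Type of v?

list(...) returns list; sum of int values returns int

list, int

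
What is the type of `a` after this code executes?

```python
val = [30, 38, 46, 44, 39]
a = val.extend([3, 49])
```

list.extend() returns None

NoneType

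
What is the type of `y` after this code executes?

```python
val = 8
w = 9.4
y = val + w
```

int + float returns float (8 + 9.4 = 17.4)

float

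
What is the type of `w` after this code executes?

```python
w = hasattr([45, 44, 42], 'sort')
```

hasattr() returns bool

bool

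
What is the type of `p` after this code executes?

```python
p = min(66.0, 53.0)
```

min() of floats returns float

float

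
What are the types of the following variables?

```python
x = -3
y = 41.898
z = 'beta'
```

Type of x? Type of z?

x is int; z is str

int, str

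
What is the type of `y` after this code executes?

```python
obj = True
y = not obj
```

'not' always returns bool

bool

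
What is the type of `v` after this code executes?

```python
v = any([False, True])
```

any() returns bool

bool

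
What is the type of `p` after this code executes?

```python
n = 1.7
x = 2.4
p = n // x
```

float // float returns float (floor division preserves float type)

float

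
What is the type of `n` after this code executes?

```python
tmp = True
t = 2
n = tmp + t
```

bool + int returns int (True is 1, so 1 + 2 = 3)

int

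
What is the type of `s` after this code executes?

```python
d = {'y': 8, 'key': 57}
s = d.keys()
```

.keys() returns a dict_keys view object

dict_keys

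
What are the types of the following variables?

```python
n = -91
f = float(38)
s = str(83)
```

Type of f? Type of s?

f is float; s is str

float, str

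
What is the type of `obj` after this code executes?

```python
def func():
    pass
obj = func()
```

A function with no return statement returns None

NoneType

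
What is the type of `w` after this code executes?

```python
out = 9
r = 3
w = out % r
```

int % int returns int (9 % 3 = 0)

int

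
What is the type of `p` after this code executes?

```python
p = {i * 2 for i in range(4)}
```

A set comprehension {expr for x in iterable} produces a set

set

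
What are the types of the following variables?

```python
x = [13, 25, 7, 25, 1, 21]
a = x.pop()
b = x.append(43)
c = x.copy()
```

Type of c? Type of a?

list.copy() returns list; list.pop() returns the element (int)

list, int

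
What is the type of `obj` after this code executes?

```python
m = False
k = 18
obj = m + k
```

bool + int returns int (False is 0, so 0 + 18 = 18)

int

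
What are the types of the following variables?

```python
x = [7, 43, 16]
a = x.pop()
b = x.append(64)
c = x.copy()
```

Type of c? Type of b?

list.copy() returns list; list.append() returns None

list, NoneType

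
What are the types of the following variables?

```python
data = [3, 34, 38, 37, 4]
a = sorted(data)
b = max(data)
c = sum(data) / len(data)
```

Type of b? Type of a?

max of ints returns int; sorted() returns list

int, list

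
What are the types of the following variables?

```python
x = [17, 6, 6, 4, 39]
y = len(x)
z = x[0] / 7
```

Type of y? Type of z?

len() returns int; int / int returns float

int, float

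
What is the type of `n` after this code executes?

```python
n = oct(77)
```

oct() returns str representation

str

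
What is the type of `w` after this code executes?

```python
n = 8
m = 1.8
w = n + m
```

int + float returns float (8 + 1.8 = 9.8)

float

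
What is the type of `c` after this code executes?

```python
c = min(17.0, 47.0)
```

min() of floats returns float

float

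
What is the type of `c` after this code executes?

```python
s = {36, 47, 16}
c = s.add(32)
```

set.add() returns None (mutates in place)

NoneType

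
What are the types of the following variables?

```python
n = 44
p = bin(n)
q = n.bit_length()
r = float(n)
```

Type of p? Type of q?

bin() returns str; int.bit_length() returns int

str, int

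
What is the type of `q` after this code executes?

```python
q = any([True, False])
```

any() returns bool

bool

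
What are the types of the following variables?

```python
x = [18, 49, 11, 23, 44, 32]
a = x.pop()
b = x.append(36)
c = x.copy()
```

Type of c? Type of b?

list.copy() returns list; list.append() returns None

list, NoneType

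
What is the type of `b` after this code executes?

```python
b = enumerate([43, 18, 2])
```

enumerate() returns an enumerate iterator object

enumerate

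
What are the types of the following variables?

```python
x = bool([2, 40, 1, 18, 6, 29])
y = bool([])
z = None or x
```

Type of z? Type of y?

None or <bool> returns the bool; bool() returns bool

bool, bool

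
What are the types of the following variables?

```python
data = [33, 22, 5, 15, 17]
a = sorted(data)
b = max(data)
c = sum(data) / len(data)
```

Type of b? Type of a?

max of ints returns int; sorted() returns list

int, list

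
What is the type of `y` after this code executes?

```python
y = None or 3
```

'or' with None returns the other value (3, int)

int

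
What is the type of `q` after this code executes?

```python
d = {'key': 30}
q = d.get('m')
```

dict.get() returns None when key 'm' is not found and no default given

NoneType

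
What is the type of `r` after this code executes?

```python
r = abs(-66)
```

abs() of int returns int

int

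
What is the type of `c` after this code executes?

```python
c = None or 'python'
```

'or' with None returns the other value ('python', str)

str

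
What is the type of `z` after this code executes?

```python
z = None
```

None has type NoneType

NoneType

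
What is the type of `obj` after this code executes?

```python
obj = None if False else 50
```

Ternary: condition is False, else branch (50) taken → int

int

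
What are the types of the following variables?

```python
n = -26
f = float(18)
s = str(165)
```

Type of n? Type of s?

n is int; s is str

int, str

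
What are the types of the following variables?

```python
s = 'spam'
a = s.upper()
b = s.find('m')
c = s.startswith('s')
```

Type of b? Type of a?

str.find() returns int; str.upper() returns str

int, str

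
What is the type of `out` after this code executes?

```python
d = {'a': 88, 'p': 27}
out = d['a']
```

Accessing dict[str, int] with key 'a' returns int value 88

int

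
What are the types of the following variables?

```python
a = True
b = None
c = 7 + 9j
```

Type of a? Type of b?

a is bool; b is NoneType

bool, NoneType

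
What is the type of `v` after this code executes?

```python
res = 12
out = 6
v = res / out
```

int / int always returns float in Python 3 (12 / 6 = 2)

float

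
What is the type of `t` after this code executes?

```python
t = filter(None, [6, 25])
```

filter() returns a filter iterator object

filter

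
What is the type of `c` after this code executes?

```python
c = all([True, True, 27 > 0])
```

all() returns bool

bool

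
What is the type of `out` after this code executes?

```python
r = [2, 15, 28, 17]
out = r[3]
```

Indexing a list of ints returns int (r[3] = 17)

int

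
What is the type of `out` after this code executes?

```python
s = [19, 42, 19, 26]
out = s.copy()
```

list.copy() returns list

list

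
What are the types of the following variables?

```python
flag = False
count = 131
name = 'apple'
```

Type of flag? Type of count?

flag is bool; count is int

bool, int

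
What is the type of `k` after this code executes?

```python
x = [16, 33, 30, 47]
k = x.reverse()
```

list.reverse() returns None

NoneType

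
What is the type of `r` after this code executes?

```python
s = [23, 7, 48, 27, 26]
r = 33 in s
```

'in' operator returns bool

bool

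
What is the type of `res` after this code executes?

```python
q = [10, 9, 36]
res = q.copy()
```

list.copy() returns list

list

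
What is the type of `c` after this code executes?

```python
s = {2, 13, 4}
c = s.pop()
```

Popping from a set of ints returns int

int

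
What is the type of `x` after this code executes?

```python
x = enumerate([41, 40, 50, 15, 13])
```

enumerate() returns an enumerate iterator object

enumerate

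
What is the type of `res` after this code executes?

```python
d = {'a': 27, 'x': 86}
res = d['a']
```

Accessing dict[str, int] with key 'a' returns int value 27

int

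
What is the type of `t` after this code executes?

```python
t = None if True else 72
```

Ternary: condition is True, if branch (None) taken → NoneType

NoneType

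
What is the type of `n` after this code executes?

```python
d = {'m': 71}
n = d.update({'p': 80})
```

dict.update() returns None

NoneType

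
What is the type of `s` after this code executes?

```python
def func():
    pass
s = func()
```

A function with no return statement returns None

NoneType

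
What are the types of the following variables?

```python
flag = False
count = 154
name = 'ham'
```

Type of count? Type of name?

count is int; name is str

int, str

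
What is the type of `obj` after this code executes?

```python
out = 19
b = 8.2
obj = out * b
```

int * float returns float (19 * 8.2 = 155.8)

float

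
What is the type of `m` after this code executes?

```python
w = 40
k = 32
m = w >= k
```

Comparison operators return bool

bool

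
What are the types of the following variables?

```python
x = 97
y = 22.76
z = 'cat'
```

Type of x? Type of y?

x is int; y is float

int, float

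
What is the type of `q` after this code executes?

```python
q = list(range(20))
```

list(range(...)) returns list

list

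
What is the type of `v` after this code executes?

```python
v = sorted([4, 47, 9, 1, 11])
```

sorted() always returns list

list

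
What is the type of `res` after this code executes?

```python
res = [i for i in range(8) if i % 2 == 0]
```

A list comprehension [...] produces a list

list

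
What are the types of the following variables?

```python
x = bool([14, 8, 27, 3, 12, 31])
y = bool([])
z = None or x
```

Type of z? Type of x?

None or <bool> returns the bool; bool() returns bool

bool, bool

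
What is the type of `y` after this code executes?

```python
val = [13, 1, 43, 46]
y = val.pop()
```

list.pop() returns the popped element (int here)

int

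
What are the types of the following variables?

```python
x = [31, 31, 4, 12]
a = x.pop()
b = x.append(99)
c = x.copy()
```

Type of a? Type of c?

list.pop() returns the element (int); list.copy() returns list

int, list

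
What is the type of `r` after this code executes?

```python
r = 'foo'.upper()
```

str.upper() returns str

str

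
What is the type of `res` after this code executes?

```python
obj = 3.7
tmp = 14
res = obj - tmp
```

float - int returns float (3.7 - 14 = -10.3)

float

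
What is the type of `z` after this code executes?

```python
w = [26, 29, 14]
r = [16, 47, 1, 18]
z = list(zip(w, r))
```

list(zip(...)) returns a list of tuples

list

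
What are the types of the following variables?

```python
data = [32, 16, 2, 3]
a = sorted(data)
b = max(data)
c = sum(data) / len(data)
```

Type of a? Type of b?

sorted() returns list; max of ints returns int

list, int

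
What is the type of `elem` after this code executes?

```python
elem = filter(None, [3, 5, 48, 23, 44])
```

filter() returns a filter iterator object

filter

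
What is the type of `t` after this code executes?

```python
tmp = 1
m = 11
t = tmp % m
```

int % int returns int (1 % 11 = 1)

int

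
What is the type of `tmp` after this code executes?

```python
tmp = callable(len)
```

callable() returns bool

bool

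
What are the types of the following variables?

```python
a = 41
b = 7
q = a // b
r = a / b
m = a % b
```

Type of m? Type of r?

int % int returns int; int / int returns float

int, float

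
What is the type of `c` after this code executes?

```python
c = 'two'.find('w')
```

str.find() returns int (index, or -1)

int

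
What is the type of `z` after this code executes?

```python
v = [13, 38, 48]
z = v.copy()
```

list.copy() returns list

list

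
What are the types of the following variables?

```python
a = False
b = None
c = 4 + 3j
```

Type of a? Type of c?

a is bool; c is complex

bool, complex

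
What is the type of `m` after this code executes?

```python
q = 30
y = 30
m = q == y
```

Equality comparison returns bool

bool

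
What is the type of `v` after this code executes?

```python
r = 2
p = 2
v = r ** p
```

int ** positive int returns int (2 ** 2 = 4)

int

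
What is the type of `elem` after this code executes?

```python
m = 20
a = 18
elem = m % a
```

int % int returns int (20 % 18 = 2)

int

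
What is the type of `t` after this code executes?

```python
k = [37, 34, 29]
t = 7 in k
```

'in' operator returns bool

bool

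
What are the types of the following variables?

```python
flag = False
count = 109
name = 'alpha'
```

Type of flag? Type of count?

flag is bool; count is int

bool, int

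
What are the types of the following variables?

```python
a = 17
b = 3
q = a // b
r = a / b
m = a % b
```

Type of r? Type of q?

int / int returns float; int // int returns int

float, int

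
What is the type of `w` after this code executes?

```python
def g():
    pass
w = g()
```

A function with no return statement returns None

NoneType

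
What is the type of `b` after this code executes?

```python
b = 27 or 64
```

'or' returns the first truthy value (27, which is int)

int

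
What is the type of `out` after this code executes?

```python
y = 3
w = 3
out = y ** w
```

int ** positive int returns int (3 ** 3 = 27)

int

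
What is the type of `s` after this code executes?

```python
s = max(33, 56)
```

max() of ints returns int

int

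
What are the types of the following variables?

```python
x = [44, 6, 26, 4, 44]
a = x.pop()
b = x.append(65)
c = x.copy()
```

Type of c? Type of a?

list.copy() returns list; list.pop() returns the element (int)

list, int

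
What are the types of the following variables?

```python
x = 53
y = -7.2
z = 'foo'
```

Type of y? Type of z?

y is float; z is str

float, str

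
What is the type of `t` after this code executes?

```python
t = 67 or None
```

'or' returns first truthy value (67, int)

int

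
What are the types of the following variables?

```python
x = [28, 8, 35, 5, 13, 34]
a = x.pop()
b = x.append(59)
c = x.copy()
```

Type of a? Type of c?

list.pop() returns the element (int); list.copy() returns list

int, list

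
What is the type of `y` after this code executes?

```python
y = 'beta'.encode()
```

str.encode() returns bytes

bytes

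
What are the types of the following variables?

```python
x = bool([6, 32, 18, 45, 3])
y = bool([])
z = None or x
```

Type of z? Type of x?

None or <bool> returns the bool; bool() returns bool

bool, bool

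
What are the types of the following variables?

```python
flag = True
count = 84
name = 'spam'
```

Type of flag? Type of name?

flag is bool; name is str

bool, str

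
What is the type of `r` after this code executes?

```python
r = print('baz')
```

print() returns None

NoneType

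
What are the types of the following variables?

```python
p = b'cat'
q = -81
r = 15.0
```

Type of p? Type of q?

p is bytes; q is int

bytes, int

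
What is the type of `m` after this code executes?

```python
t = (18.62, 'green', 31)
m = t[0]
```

Index 0 of tuple is 18.62 which is float

float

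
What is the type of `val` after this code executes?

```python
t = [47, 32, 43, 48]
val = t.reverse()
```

list.reverse() returns None

NoneType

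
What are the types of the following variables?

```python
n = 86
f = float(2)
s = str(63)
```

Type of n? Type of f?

n is int; f is float

int, float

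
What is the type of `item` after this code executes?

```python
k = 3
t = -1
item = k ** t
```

int ** negative int returns float

float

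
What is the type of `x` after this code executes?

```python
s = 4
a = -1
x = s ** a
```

int ** negative int returns float

float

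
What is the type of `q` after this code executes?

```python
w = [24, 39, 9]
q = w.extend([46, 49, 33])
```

list.extend() returns None

NoneType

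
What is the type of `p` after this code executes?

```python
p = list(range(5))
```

list(range(...)) returns list

list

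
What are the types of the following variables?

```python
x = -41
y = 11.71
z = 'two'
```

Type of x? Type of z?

x is int; z is str

int, str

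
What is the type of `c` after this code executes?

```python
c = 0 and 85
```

'and' returns the first falsy value (0, which is int)

int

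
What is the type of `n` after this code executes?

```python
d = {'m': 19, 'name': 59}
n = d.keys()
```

.keys() returns a dict_keys view object

dict_keys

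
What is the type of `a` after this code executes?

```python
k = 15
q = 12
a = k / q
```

int / int always returns float in Python 3 (15 / 12 = 1.25)

float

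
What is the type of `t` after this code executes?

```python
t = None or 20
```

'or' with None returns the other value (20, int)

int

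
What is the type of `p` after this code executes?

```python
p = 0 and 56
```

'and' returns the first falsy value (0, which is int)

int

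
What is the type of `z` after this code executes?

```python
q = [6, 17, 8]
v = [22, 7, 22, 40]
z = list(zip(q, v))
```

list(zip(...)) returns a list of tuples

list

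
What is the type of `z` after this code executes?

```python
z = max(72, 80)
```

max() of ints returns int

int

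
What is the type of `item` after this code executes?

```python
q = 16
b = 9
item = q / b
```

int / int always returns float in Python 3 (16 / 9 = 1.77778)

float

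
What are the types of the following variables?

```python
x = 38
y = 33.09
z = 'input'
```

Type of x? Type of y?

x is int; y is float

int, float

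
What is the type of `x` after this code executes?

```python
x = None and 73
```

'and' returns first falsy value (None)

NoneType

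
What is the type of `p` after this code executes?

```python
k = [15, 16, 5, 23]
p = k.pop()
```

list.pop() returns the popped element (int here)

int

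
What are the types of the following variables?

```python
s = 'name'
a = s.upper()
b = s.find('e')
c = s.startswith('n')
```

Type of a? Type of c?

str.upper() returns str; str.startswith() returns bool

str, bool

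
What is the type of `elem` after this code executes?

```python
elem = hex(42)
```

hex() returns str representation

str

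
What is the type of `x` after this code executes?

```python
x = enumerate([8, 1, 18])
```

enumerate() returns an enumerate iterator object

enumerate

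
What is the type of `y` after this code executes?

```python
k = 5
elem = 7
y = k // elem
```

int // int returns int (5 // 7 = 0)

int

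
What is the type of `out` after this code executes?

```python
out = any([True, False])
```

any() returns bool

bool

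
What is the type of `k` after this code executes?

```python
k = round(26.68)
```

round() with no ndigits arg returns int

int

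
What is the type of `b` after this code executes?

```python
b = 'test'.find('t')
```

str.find() returns int (index, or -1)

int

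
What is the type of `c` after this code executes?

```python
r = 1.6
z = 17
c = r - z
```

float - int returns float (1.6 - 17 = -15.4)

float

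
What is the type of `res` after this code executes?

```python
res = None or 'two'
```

'or' with None returns the other value ('two', str)

str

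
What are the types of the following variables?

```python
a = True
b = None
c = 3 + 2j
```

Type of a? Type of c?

a is bool; c is complex

bool, complex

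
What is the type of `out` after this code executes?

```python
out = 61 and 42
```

'and' returns the last value when all truthy (42, which is int)

int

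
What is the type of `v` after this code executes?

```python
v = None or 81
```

'or' with None returns the other value (81, int)

int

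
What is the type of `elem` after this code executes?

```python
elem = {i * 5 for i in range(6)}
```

A set comprehension {expr for x in iterable} produces a set

set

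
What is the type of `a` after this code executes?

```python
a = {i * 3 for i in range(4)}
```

A set comprehension {expr for x in iterable} produces a set

set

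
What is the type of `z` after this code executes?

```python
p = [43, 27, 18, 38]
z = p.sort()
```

list.sort() returns None (sorts in place)

NoneType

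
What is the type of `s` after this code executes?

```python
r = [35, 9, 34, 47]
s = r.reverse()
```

list.reverse() returns None

NoneType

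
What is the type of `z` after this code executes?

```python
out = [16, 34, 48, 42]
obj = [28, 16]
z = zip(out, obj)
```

zip() returns a zip iterator object

zip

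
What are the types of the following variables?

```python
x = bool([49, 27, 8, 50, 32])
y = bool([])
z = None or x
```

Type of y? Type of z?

bool() returns bool; None or <bool> returns the bool

bool, bool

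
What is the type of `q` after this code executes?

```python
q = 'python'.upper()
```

str.upper() returns str

str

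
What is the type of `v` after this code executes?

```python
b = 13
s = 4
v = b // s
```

int // int returns int (13 // 4 = 3)

int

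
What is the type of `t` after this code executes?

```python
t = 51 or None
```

'or' returns first truthy value (51, int)

int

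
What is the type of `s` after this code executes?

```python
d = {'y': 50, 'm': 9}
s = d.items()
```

dict.items() returns a dict_items view

dict_items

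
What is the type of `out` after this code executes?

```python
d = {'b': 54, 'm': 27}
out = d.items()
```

dict.items() returns a dict_items view

dict_items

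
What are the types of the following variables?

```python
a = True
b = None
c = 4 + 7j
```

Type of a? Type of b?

a is bool; b is NoneType

bool, NoneType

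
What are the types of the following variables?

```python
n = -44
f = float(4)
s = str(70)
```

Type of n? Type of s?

n is int; s is str

int, str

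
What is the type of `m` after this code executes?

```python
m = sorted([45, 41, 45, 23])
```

sorted() always returns list

list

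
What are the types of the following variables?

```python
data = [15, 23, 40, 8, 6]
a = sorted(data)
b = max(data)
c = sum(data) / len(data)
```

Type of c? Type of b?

int / int returns float; max of ints returns int

float, int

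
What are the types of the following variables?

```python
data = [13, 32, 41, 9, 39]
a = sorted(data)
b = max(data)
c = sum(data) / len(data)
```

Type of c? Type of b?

int / int returns float; max of ints returns int

float, int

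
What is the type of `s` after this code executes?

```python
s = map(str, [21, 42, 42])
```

map() returns a map iterator object

map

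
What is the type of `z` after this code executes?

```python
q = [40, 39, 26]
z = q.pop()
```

list.pop() returns the popped element (int here)

int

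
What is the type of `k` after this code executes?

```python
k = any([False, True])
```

any() returns bool

bool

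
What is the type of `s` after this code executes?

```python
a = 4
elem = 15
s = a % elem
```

int % int returns int (4 % 15 = 4)

int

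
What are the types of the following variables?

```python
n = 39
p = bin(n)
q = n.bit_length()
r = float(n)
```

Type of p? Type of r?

bin() returns str; float() returns float

str, float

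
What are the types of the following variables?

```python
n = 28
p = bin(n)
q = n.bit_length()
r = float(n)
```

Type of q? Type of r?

int.bit_length() returns int; float() returns float

int, float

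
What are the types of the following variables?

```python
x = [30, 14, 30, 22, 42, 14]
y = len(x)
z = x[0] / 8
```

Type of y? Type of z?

len() returns int; int / int returns float

int, float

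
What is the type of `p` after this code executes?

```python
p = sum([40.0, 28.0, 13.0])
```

sum() of floats returns float

float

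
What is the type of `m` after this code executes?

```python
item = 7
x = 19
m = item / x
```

int / int always returns float in Python 3 (7 / 19 = 0.368421)

float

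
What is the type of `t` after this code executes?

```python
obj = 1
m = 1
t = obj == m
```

Equality comparison returns bool

bool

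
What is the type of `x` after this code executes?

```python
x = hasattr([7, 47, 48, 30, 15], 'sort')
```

hasattr() returns bool

bool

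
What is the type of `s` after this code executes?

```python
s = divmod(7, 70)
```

divmod() returns a tuple (quotient, remainder)

tuple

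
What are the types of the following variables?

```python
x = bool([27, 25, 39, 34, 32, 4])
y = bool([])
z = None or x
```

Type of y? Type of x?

bool() returns bool; bool() returns bool

bool, bool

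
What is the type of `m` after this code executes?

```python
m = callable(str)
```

callable() returns bool

bool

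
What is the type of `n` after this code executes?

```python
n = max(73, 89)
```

max() of ints returns int

int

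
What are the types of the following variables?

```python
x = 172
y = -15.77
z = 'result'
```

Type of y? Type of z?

y is float; z is str

float, str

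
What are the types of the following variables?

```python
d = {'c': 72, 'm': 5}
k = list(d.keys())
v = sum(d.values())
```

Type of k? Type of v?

list(...) returns list; sum of int values returns int

list, int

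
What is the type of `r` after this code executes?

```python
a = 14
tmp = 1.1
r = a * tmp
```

int * float returns float (14 * 1.1 = 15.4)

float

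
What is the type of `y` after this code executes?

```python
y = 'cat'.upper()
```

str.upper() returns str

str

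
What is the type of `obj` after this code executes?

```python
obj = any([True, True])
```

any() returns bool

bool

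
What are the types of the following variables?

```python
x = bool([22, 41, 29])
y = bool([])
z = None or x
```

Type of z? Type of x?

None or <bool> returns the bool; bool() returns bool

bool, bool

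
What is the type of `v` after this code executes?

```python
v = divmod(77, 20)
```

divmod() returns a tuple (quotient, remainder)

tuple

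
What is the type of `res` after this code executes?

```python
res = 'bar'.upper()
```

str.upper() returns str

str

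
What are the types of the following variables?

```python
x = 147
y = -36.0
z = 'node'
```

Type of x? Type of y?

x is int; y is float

int, float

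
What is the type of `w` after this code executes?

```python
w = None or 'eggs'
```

'or' with None returns the other value ('eggs', str)

str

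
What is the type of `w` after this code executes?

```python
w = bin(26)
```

bin() returns str representation

str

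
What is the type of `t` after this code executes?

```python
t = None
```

None has type NoneType

NoneType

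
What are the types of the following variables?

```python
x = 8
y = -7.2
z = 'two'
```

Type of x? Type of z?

x is int; z is str

int, str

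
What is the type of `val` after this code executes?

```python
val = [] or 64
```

'or' returns first truthy value (64, which is int)

int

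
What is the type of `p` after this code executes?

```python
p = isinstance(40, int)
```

isinstance() returns bool

bool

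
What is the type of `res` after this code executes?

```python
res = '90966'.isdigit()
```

str.isdigit() returns bool

bool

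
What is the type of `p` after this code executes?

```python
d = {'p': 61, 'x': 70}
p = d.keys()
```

.keys() returns a dict_keys view object

dict_keys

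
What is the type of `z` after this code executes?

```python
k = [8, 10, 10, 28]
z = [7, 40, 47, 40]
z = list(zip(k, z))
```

list(zip(...)) returns a list of tuples

list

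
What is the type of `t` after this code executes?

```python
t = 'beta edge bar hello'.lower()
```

str.lower() returns str

str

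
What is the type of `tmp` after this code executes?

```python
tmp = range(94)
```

range() returns a range object

range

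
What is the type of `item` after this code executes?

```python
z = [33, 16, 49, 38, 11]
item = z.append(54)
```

list.append() returns None (mutates in place)

NoneType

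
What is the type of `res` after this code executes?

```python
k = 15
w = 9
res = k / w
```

int / int always returns float in Python 3 (15 / 9 = 1.66667)

float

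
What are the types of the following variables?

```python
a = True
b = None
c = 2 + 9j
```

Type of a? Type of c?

a is bool; c is complex

bool, complex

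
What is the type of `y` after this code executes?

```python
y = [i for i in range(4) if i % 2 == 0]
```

A list comprehension [...] produces a list

list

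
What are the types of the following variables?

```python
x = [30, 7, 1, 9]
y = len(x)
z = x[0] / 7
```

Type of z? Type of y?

int / int returns float; len() returns int

float, int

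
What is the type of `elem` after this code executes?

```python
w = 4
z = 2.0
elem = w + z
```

int + float returns float (4 + 2.0 = 6.0)

float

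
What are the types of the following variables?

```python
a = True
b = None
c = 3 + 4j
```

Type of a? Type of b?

a is bool; b is NoneType

bool, NoneType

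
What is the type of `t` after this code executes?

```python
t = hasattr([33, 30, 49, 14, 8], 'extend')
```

hasattr() returns bool

bool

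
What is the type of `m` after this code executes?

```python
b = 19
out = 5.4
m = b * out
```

int * float returns float (19 * 5.4 = 102.6)

float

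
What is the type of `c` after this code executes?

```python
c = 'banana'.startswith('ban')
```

str.startswith() returns bool

bool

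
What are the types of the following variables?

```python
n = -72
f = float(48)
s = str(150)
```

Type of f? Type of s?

f is float; s is str

float, str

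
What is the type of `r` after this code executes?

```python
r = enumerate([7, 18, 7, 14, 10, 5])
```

enumerate() returns an enumerate iterator object

enumerate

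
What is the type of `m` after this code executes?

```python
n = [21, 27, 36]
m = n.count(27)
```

list.count() returns int

int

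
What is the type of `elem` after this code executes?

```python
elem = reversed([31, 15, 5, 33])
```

reversed() on a list returns a list_reverseiterator

list_reverseiterator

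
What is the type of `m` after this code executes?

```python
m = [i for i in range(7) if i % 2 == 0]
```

A list comprehension [...] produces a list

list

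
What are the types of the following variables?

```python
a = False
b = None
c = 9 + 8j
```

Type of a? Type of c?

a is bool; c is complex

bool, complex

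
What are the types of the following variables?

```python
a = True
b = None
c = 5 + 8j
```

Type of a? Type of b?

a is bool; b is NoneType

bool, NoneType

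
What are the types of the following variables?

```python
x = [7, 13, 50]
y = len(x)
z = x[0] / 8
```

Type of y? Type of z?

len() returns int; int / int returns float

int, float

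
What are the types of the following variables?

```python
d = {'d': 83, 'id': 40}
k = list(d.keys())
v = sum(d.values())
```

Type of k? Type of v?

list(...) returns list; sum of int values returns int

list, int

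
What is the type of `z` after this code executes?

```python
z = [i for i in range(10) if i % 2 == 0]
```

A list comprehension [...] produces a list

list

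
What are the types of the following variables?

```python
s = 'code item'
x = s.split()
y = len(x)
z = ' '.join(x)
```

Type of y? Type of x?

len() returns int; str.split() returns list

int, list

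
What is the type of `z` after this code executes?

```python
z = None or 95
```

'or' with None returns the other value (95, int)

int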